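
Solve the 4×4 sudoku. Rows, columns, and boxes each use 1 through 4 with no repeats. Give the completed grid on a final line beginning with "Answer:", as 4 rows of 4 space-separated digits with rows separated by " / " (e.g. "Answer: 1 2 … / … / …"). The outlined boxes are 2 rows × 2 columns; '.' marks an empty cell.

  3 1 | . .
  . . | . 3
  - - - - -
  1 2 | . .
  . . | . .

Step 1. [r3c4∈{4}] nothing but 4 survives at r3c4, so r3c4=4.
Step 2. [r1c4∈{2}] r1c4 has the single candidate 2. So r1c4=2.
Step 3. [r2c2∈{4}] nothing but 4 survives at r2c2 ⇒ r2c2=4.
Step 4. [r4c3∈{1,2,3}] row 4 places 2 nowhere but r4c3. So r4c3=2.
Step 5. [r2c1∈{2}] nothing but 2 survives at r2c1. So r2c1=2.
Step 6. [r3c3∈{3}] r3c3 has the single candidate 3, so r3c3=3.
Step 7. [r2c3∈{1}] r2c3 is down to just 1. So r2c3=1.
Step 8. [r4c4∈{1}] nothing but 1 survives at r4c4, so r4c4=1.
Step 9. [r4c1∈{4}] only 4 remains possible at r4c1 ⇒ r4c1=4.
Step 10. [r4c2∈{3}] r4c2 has the single candidate 3. So r4c2=3.
Step 11. [r1c3∈{4}] r1c3 is down to just 4 ⇒ r1c3=4.

Answer: 3 1 4 2 / 2 4 1 3 / 1 2 3 4 / 4 3 2 1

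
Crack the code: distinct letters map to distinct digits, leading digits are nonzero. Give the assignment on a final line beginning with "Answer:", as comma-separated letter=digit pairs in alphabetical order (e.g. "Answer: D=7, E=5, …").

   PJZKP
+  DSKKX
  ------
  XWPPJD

Step 1. [col 1: P + X ≡ D (mod 10)] no forcing yet in column 1 (carry-in 0); D=9 is free and consistent — try it ⇒ D=9.
Step 2. [col 1: P + X ≡ D (mod 10)] no forcing yet in column 1 (carry-in 0); X=1 is free and consistent — try it, so X=1.
Step 3. [col 1: P + X ≡ D (mod 10)] column 1: given X=1, D=9, carry-in 0, and digits 1,9 already taken and all letters distinct, P+X≡D (mod 10) forces P=8, so P=8.
Step 4. [col 2: K + K ≡ J (mod 10)] column 2 (K + K ≡ J (mod 10), carry-in 0) doesn't pin J yet; pick J=6 and continue. So J=6.
Step 5. [col 2: K + K ≡ J (mod 10)] column 2 reads K+K+carry(0)=J with J=6; with digits 1,6,8,9 already taken and all letters distinct, the only value for K is 3. So K=3.
Step 6. [col 3: Z + K ≡ P (mod 10)] in column 3 we have Z+K≡P with carry-in 0; given K=3, P=8 and digits 1,3,6,8,9 already taken and all letters distinct, that pins Z to 5, so Z=5.
Step 7. [col 4: J + S ≡ P (mod 10)] column 4 reads J+S+carry(0)=P with J=6, P=8; with digits 1,3,5,6,8,9 already taken and all letters distinct, the only value for S is 2 ⇒ S=2.
Step 8. [col 5: P + D ≡ W (mod 10)] in column 5 we have P+D≡W with carry-in 0; given P=8, D=9 and digits 1,2,3,5,6,8,9 already taken and all letters distinct, that pins W to 7. So W=7.

Answer: D=9, J=6, K=3, P=8, S=2, W=7, X=1, Z=5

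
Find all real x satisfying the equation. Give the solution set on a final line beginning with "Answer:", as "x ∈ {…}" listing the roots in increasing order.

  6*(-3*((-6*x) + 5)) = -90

Step 1. [6*(-3*((-6*x) + 5)) = -90] LHS = 6·(…); ÷6 both sides. So div: -3*((-6*x) + 5) = -15.
Step 2. [-3*((-6*x) + 5) = -15] -3 out front; divide by -3 ⇒ div: (-6*x) + 5 = 5.
Step 3. [(-6*x) + 5 = 5] peel the +5: subtract 5 from each side. So sub: -6*x = 0.
Step 4. [-6*x = 0] divide by the outer -6 ⇒ div: x = 0.

Answer: x ∈ {0}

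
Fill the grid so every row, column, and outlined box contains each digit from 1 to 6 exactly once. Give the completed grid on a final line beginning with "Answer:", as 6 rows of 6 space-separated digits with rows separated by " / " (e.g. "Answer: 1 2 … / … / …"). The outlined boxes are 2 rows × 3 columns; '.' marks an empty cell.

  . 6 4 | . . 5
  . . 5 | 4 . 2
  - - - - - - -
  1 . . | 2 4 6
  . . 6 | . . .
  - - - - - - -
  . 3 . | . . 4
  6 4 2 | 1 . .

Step 1. [r1c4∈{3}] r1c4 is down to just 3, so r1c4=3.
Step 2. [r4c4∈{5}] r4c4's peers cover all but 5, so r4c4=5.
Step 3. [r6c6∈{3}] r6c6's peers cover all but 3 ⇒ r6c6=3.
Step 4. [r5c5∈{2,5,6}] row 5 places 2 nowhere but r5c5, so r5c5=2.
Step 5. [r1c5∈{1}] nothing but 1 survives at r1c5 ⇒ r1c5=1.
Step 6. [r4c1∈{2,3,4}] in row 4, 4 fits only at r4c1, so r4c1=4.
Step 7. [r3c2∈{5}] r3c2's peers cover all but 5 ⇒ r3c2=5.
Step 8. [r3c3∈{3}] r3c3's peers cover all but 3. So r3c3=3.
Step 9. [r4c6∈{1}] only 1 remains possible at r4c6. So r4c6=1.
Step 10. [r5c4∈{6}] only 6 remains possible at r5c4, so r5c4=6.
Step 11. [r4c5∈{3}] r4c5's peers cover all but 3. So r4c5=3.
Step 12. [r2c5∈{6}] r2c5 has the single candidate 6, so r2c5=6.
Step 13. [r2c1∈{3}] r2c1's peers cover all but 3, so r2c1=3.
Step 14. [r5c3∈{1}] nothing but 1 survives at r5c3, so r5c3=1.
Step 15. [r6c5∈{5}] only 5 remains possible at r6c5, so r6c5=5.
Step 16. [r5c1∈{5}] nothing but 5 survives at r5c1 ⇒ r5c1=5.
Step 17. [r4c2∈{2}] r4c2's peers cover all but 2 ⇒ r4c2=2.
Step 18. [r1c1∈{2}] nothing but 2 survives at r1c1. So r1c1=2.
Step 19. [r2c2∈{1}] r2c2's peers cover all but 1 ⇒ r2c2=1.

Answer: 2 6 4 3 1 5 / 3 1 5 4 6 2 / 1 5 3 2 4 6 / 4 2 6 5 3 1 / 5 3 1 6 2 4 / 6 4 2 1 5 3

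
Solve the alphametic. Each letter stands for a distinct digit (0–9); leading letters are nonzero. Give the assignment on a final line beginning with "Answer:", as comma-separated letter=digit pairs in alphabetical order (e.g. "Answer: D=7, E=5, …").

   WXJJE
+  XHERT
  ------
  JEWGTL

Step 1. [col 1: E + T ≡ L (mod 10)] T=9 is one option consistent with column 1 (E + T ≡ L (mod 10), carry-in 0) — take it, so T=9.
Step 2. [J] the sum has 6 digits but both addends have 5; that extra leading digit J is the final carry, namely 1, so J=1.
Step 3. [col 1: E + T ≡ L (mod 10)] no forcing yet in column 1 (carry-in 0); E=4 is free and consistent — try it ⇒ E=4.
Step 4. [col 1: E + T ≡ L (mod 10)] in column 1 we have E+T≡L with carry-in 0; given E=4, T=9 and digits 1,4,9 already taken and all letters distinct, that pins L to 3, so L=3.
Step 5. [col 2: J + R ≡ T (mod 10)] column 2: given J=1, T=9, carry-in 1, and digits 1,3,4,9 already taken and all letters distinct, J+R≡T (mod 10) forces R=7 ⇒ R=7.
Step 6. [col 3: J + E ≡ G (mod 10)] from column 3 (J=1, E=4, carry-in 0, digits 1,3,4,7,9 already taken and all letters distinct): G must equal 5 ⇒ G=5.
Step 7. [col 4: X + H ≡ W (mod 10)] several values work for H in column 4 (X + H ≡ W (mod 10), carry-in 0); try H=2 ⇒ H=2.
Step 8. [col 4: X + H ≡ W (mod 10)] several values work for X in column 4 (X + H ≡ W (mod 10), carry-in 0); try X=6 ⇒ X=6.
Step 9. [col 4: X + H ≡ W (mod 10)] column 4: given X=6, H=2, carry-in 0, and digits 1,2,3,4,5,6,7,9 already taken and all letters distinct, X+H≡W (mod 10) forces W=8. So W=8.

Answer: E=4, G=5, H=2, J=1, L=3, R=7, T=9, W=8, X=6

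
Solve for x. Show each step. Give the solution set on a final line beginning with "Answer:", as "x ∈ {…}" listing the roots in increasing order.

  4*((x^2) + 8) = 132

Step 1. [4*((x^2) + 8) = 132] leading coefficient 4: divide by 4 ⇒ div: (x^2) + 8 = 33.
Step 2. [(x^2) + 8 = 33] 8 comes off first (subtract 8). So sub: x^2 = 25.
Step 3. [x^2 = 25] √ both sides: 25 ≥ 0 gives two branches, so sqrt: x = 5 or -5.

Answer: x ∈ {-5, 5}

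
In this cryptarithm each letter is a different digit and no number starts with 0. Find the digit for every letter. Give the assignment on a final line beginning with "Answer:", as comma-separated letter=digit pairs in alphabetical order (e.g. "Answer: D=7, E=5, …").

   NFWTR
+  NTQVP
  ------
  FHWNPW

Step 1. [col 1: R + P ≡ W (mod 10)] P=4 is one option consistent with column 1 (R + P ≡ W (mod 10), carry-in 0) — take it ⇒ P=4.
Step 2. [F] the sum has 6 digits but both addends have 5; that extra leading digit F is the final carry, namely 1, so F=1.
Step 3. [col 1: R + P ≡ W (mod 10)] several values work for W in column 1 (R + P ≡ W (mod 10), carry-in 0); try W=7 ⇒ W=7.
Step 4. [col 1: R + P ≡ W (mod 10)] from column 1 (P=4, W=7, carry-in 0, digits 1,4,7 already taken and all letters distinct): R must equal 3. So R=3.
Step 5. [col 2: T + V ≡ P (mod 10)] V=9 is one option consistent with column 2 (T + V ≡ P (mod 10), carry-in 0) — take it. So V=9.
Step 6. [col 2: T + V ≡ P (mod 10)] from column 2 (V=9, P=4, carry-in 0, digits 1,3,4,7,9 already taken and all letters distinct): T must equal 5. So T=5.
Step 7. [col 3: W + Q ≡ N (mod 10)] column 3 (W + Q ≡ N (mod 10), carry-in 1) doesn't pin N yet; pick N=6 and continue ⇒ N=6.
Step 8. [col 3: W + Q ≡ N (mod 10)] in column 3 we have W+Q≡N with carry-in 1; given W=7, N=6 and digits 1,3,4,5,6,7,9 already taken and all letters distinct, that pins Q to 8 ⇒ Q=8.
Step 9. [col 5: N + N ≡ H (mod 10)] from column 5 (N=6, carry-in 0, digits 1,3,4,5,6,7,8,9 already taken and all letters distinct): H must equal 2. So H=2.

Answer: F=1, H=2, N=6, P=4, Q=8, R=3, T=5, V=9, W=7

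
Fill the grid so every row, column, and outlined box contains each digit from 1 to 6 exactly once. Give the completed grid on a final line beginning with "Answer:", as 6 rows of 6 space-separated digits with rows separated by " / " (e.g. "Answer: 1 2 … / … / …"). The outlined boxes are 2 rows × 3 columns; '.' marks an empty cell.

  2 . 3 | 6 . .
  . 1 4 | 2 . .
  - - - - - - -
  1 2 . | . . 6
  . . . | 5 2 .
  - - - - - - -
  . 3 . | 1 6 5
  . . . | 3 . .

Step 1. [r6c5∈{4}] r6c5 has the single candidate 4, so r6c5=4.
Step 2. [r4c2∈{4,6}] in col 2, 4 fits only at r4c2 ⇒ r4c2=4.
Step 3. [r2c1∈{5,6}] 6 has one home in row 2: r2c1 ⇒ r2c1=6.
Step 4. [r6c3∈{1,2,5,6}] across row 6, 1 lands solely at r6c3. So r6c3=1.
Step 5. [r4c6∈{1,3}] in row 4, 1 fits only at r4c6 ⇒ r4c6=1.
Step 6. [r2c5∈{3,5}] across row 2, 5 lands solely at r2c5, so r2c5=5.
Step 7. [r6c1∈{5}] r6c1 has the single candidate 5 ⇒ r6c1=5.
Step 8. [r5c1∈{4}] nothing but 4 survives at r5c1. So r5c1=4.
Step 9. [r6c6∈{2}] r6c6's peers cover all but 2. So r6c6=2.
Step 10. [r6c2∈{6}] r6c2 is down to just 6 ⇒ r6c2=6.
Step 11. [r1c6∈{4}] r1c6 has the single candidate 4, so r1c6=4.
Step 12. [r2c6∈{3}] nothing but 3 survives at r2c6 ⇒ r2c6=3.
Step 13. [r5c3∈{2}] r5c3 has the single candidate 2. So r5c3=2.
Step 14. [r3c4∈{4}] r3c4's peers cover all but 4. So r3c4=4.
Step 15. [r4c3∈{6}] r4c3's peers cover all but 6 ⇒ r4c3=6.
Step 16. [r1c2∈{5}] r1c2 has the single candidate 5, so r1c2=5.
Step 17. [r3c3∈{5}] nothing but 5 survives at r3c3 ⇒ r3c3=5.
Step 18. [r4c1∈{3}] only 3 remains possible at r4c1, so r4c1=3.
Step 19. [r1c5∈{1}] r1c5 has the single candidate 1 ⇒ r1c5=1.
Step 20. [r3c5∈{3}] only 3 remains possible at r3c5, so r3c5=3.

Answer: 2 5 3 6 1 4 / 6 1 4 2 5 3 / 1 2 5 4 3 6 / 3 4 6 5 2 1 / 4 3 2 1 6 5 / 5 6 1 3 4 2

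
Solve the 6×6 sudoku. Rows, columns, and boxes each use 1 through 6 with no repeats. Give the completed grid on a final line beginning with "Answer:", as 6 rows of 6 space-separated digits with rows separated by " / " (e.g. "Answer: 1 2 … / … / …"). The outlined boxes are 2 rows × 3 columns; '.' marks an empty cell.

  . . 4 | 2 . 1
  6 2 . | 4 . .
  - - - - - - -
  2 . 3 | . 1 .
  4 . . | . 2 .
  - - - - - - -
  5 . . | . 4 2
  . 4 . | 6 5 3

Step 1. [r2c3∈{1,5}] 1 has one home in row 2: r2c3 ⇒ r2c3=1.
Step 2. [r4c3∈{5,6}] across col 3, 5 lands solely at r4c3, so r4c3=5.
Step 3. [r3c2∈{6}] r3c2 is down to just 6. So r3c2=6.
Step 4. [r1c1∈{3}] r1c1's peers cover all but 3. So r1c1=3.
Step 5. [r3c6∈{4,5}] row 3 places 4 nowhere but r3c6. So r3c6=4.
Step 6. [r6c1∈{1}] only 1 remains possible at r6c1. So r6c1=1.
Step 7. [r6c3∈{2}] nothing but 2 survives at r6c3. So r6c3=2.
Step 8. [r1c2∈{5}] r1c2 has the single candidate 5. So r1c2=5.
Step 9. [r4c2∈{1}] only 1 remains possible at r4c2, so r4c2=1.
Step 10. [r5c4∈{1}] r5c4 has the single candidate 1, so r5c4=1.
Step 11. [r5c2∈{3}] r5c2 is down to just 3 ⇒ r5c2=3.
Step 12. [r1c5∈{6}] nothing but 6 survives at r1c5. So r1c5=6.
Step 13. [r5c3∈{6}] r5c3 is down to just 6. So r5c3=6.
Step 14. [r4c4∈{3}] r4c4's peers cover all but 3. So r4c4=3.
Step 15. [r2c6∈{5}] r2c6's peers cover all but 5. So r2c6=5.
Step 16. [r2c5∈{3}] r2c5's peers cover all but 3, so r2c5=3.
Step 17. [r4c6∈{6}] r4c6 has the single candidate 6. So r4c6=6.
Step 18. [r3c4∈{5}] r3c4 is down to just 5. So r3c4=5.

Answer: 3 5 4 2 6 1 / 6 2 1 4 3 5 / 2 6 3 5 1 4 / 4 1 5 3 2 6 / 5 3 6 1 4 2 / 1 4 2 6 5 3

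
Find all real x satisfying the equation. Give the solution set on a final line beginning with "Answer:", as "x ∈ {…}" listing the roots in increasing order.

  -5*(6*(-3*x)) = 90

Step 1. [-5*(6*(-3*x)) = 90] leading coefficient -5: divide by -5 ⇒ div: 6*(-3*x) = -18.
Step 2. [6*(-3*x) = -18] 6·(inner) — divide through by 6. So div: -3*x = -3.
Step 3. [-3*x = -3] LHS = -3·(…); ÷-3 both sides, so div: x = 1.

Answer: x ∈ {1}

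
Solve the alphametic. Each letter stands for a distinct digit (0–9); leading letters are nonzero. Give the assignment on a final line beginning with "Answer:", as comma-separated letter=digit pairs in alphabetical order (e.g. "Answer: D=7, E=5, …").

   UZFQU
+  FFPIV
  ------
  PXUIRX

Step 1. [col 1: U + V ≡ X (mod 10)] column 1 (U + V ≡ X (mod 10), carry-in 0) doesn't pin V yet; pick V=7 and continue. So V=7.
Step 2. [P] adding two 5-digit numbers gives at most 5+1 digits, and here it does — P is that final carry and must be 1. So P=1.
Step 3. [col 1: U + V ≡ X (mod 10)] no forcing yet in column 1 (carry-in 0); U=5 is free and consistent — try it, so U=5.
Step 4. [col 1: U + V ≡ X (mod 10)] column 1: given U=5, V=7, carry-in 0, and digits 1,5,7 already taken and all letters distinct, U+V≡X (mod 10) forces X=2, so X=2.
Step 5. [col 2: Q + I ≡ R (mod 10)] no forcing yet in column 2 (carry-in 1); Q=4 is free and consistent — try it ⇒ Q=4.
Step 6. [col 2: Q + I ≡ R (mod 10)] several values work for I in column 2 (Q + I ≡ R (mod 10), carry-in 1); try I=8, so I=8.
Step 7. [col 2: Q + I ≡ R (mod 10)] column 2 reads Q+I+carry(1)=R with Q=4, I=8; with digits 1,2,4,5,7,8 already taken and all letters distinct, the only value for R is 3 ⇒ R=3.
Step 8. [col 3: F + P ≡ I (mod 10)] in column 3 we have F+P≡I with carry-in 1; given P=1, I=8 and digits 1,2,3,4,5,7,8 already taken and all letters distinct, that pins F to 6, so F=6.
Step 9. [col 4: Z + F ≡ U (mod 10)] from column 4 (F=6, U=5, carry-in 0, digits 1,2,3,4,5,6,7,8 already taken and all letters distinct): Z must equal 9 ⇒ Z=9.

Answer: F=6, I=8, P=1, Q=4, R=3, U=5, V=7, X=2, Z=9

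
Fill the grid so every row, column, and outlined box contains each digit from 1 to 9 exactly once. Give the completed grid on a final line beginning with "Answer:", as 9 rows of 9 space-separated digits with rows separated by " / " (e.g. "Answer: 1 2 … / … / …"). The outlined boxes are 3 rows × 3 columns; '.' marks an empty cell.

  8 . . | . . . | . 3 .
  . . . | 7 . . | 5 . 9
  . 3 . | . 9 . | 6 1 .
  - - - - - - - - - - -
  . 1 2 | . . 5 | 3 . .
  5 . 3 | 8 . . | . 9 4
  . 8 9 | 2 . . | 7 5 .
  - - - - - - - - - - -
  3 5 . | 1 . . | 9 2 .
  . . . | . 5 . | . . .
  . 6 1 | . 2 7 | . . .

Step 1. [r8c6∈{3,4,6,8,9}] in col 6, 9 fits only at r8c6. So r8c6=9.
Step 2. [r8c8∈{4,6,7,8}] r8c8 is the only open cell in col 8 admitting 7. So r8c8=7.
Step 3. [r4c8∈{6,8}] across col 8, 6 lands solely at r4c8 ⇒ r4c8=6.
Step 4. [r2c1∈{1,2,4,6}] across col 1, 1 lands solely at r2c1. So r2c1=1.
Step 5. [r7c3∈{4,7,8}] across row 7, 7 lands solely at r7c3 ⇒ r7c3=7.
Step 6. [r4c9∈{8}] r4c9's peers cover all but 8. So r4c9=8.
Step 7. [r3c6∈{2,4,8}] row 3 places 8 nowhere but r3c6. So r3c6=8.
Step 8. [r6c9∈{1}] r6c9 is down to just 1, so r6c9=1.
Step 9. [r7c9∈{6}] r7c9 is down to just 6, so r7c9=6.
Step 10. [r7c6∈{4}] r7c6 is down to just 4 ⇒ r7c6=4.
Step 11. [r6c1∈{4,6}] in col 1, 6 fits only at r6c1, so r6c1=6.
Step 12. [r4c1∈{4,7}] across box 4, 4 lands solely at r4c1, so r4c1=4.
Step 13. [r6c5∈{3,4}] 4 has one home in row 6: r6c5. So r6c5=4.
Step 14. [r1c2∈{2,4,7,9}] row 1 places 9 nowhere but r1c2 ⇒ r1c2=9.
Step 15. [r8c7∈{1,4,8}] r8c7 is the only open cell in row 8 admitting 1, so r8c7=1.
Step 16. [r9c4∈{3}] r9c4 has the single candidate 3 ⇒ r9c4=3.
Step 17. [r2c8∈{4,8}] 8 has one home in row 2: r2c8. So r2c8=8.
Step 18. [r1c7∈{2,4}] box 3 places 4 nowhere but r1c7. So r1c7=4.
Step 19. [r8c1∈{2}] nothing but 2 survives at r8c1. So r8c1=2.
Step 20. [r3c9∈{2,7}] row 3 places 2 nowhere but r3c9. So r3c9=2.
Step 21. [r1c6∈{1,2,6}] r1c6 is the only open cell in row 1 admitting 2. So r1c6=2.
Step 22. [r2c5∈{3,6}] col 5 places 3 nowhere but r2c5, so r2c5=3.
Step 23. [r2c6∈{6}] r2c6's peers cover all but 6, so r2c6=6.
Step 24. [r2c3∈{4}] r2c3's peers cover all but 4, so r2c3=4.
Step 25. [r5c5∈{1,6,7}] r5c5 is the only open cell in row 5 admitting 6, so r5c5=6.
Step 26. [r3c3∈{5}] nothing but 5 survives at r3c3, so r3c3=5.
Step 27. [r9c8∈{4}] only 4 remains possible at r9c8. So r9c8=4.
Step 28. [r7c5∈{8}] only 8 remains possible at r7c5 ⇒ r7c5=8.
Step 29. [r1c9∈{7}] r1c9 is down to just 7. So r1c9=7.
Step 30. [r5c6∈{1}] r5c6's peers cover all but 1 ⇒ r5c6=1.
Step 31. [r3c4∈{4}] r3c4's peers cover all but 4, so r3c4=4.
Step 32. [r2c2∈{2}] r2c2's peers cover all but 2. So r2c2=2.
Step 33. [r8c3∈{8}] nothing but 8 survives at r8c3. So r8c3=8.
Step 34. [r9c1∈{9}] r9c1 has the single candidate 9 ⇒ r9c1=9.
Step 35. [r3c1∈{7}] r3c1 is down to just 7, so r3c1=7.
Step 36. [r9c7∈{8}] r9c7 is down to just 8. So r9c7=8.
Step 37. [r4c4∈{9}] r4c4 is down to just 9. So r4c4=9.
Step 38. [r8c2∈{4}] r8c2 is down to just 4 ⇒ r8c2=4.
Step 39. [r4c5∈{7}] r4c5 is down to just 7. So r4c5=7.
Step 40. [r8c9∈{3}] nothing but 3 survives at r8c9. So r8c9=3.
Step 41. [r9c9∈{5}] only 5 remains possible at r9c9 ⇒ r9c9=5.
Step 42. [r1c4∈{5}] nothing but 5 survives at r1c4. So r1c4=5.
Step 43. [r1c3∈{6}] only 6 remains possible at r1c3 ⇒ r1c3=6.
Step 44. [r6c6∈{3}] r6c6 is down to just 3 ⇒ r6c6=3.
Step 45. [r5c2∈{7}] r5c2 has the single candidate 7, so r5c2=7.
Step 46. [r1c5∈{1}] nothing but 1 survives at r1c5, so r1c5=1.
Step 47. [r5c7∈{2}] only 2 remains possible at r5c7 ⇒ r5c7=2.
Step 48. [r8c4∈{6}] only 6 remains possible at r8c4 ⇒ r8c4=6.

Answer: 8 9 6 5 1 2 4 3 7 / 1 2 4 7 3 6 5 8 9 / 7 3 5 4 9 8 6 1 2 / 4 1 2 9 7 5 3 6 8 / 5 7 3 8 6 1 2 9 4 / 6 8 9 2 4 3 7 5 1 / 3 5 7 1 8 4 9 2 6 / 2 4 8 6 5 9 1 7 3 / 9 6 1 3 2 7 8 4 5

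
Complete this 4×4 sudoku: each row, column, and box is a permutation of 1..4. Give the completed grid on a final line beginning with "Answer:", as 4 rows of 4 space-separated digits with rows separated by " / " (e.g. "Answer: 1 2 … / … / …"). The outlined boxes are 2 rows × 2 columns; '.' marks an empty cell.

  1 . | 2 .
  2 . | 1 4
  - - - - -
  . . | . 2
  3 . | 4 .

Step 1. [r3c2∈{1,4}] in row 3, 1 fits only at r3c2, so r3c2=1.
Step 2. [r2c2∈{3}] r2c2's peers cover all but 3 ⇒ r2c2=3.
Step 3. [r4c4∈{1}] r4c4 is down to just 1, so r4c4=1.
Step 4. [r1c4∈{3}] r1c4 is down to just 3. So r1c4=3.
Step 5. [r3c1∈{4}] only 4 remains possible at r3c1 ⇒ r3c1=4.
Step 6. [r4c2∈{2}] only 2 remains possible at r4c2, so r4c2=2.
Step 7. [r3c3∈{3}] only 3 remains possible at r3c3 ⇒ r3c3=3.
Step 8. [r1c2∈{4}] r1c2 is down to just 4. So r1c2=4.

Answer: 1 4 2 3 / 2 3 1 4 / 4 1 3 2 / 3 2 4 1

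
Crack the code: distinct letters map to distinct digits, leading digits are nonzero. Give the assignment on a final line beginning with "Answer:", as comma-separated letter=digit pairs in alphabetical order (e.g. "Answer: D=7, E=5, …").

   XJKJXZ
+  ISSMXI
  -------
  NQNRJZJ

Step 1. [col 1: Z + I ≡ J (mod 10)] several values work for Z in column 1 (Z + I ≡ J (mod 10), carry-in 0); try Z=9. So Z=9.
Step 2. [col 1: Z + I ≡ J (mod 10)] no forcing yet in column 1 (carry-in 0); I=7 is free and consistent — try it, so I=7.
Step 3. [col 1: Z + I ≡ J (mod 10)] column 1: given Z=9, I=7, carry-in 0, and digits 7,9 already taken and all letters distinct, Z+I≡J (mod 10) forces J=6 ⇒ J=6.
Step 4. [col 2: X + X ≡ Z (mod 10)] column 2 reads X+X+carry(1)=Z with Z=9; with digits 6,7,9 already taken and all letters distinct, the only value for X is 4 ⇒ X=4.
Step 5. [col 3: J + M ≡ J (mod 10)] from column 3 (J=6, carry-in 0, digits 4,6,7,9 already taken and all letters distinct): M must equal 0. So M=0.
Step 6. [col 4: K + S ≡ R (mod 10)] several values work for R in column 4 (K + S ≡ R (mod 10), carry-in 0); try R=8, so R=8.
Step 7. [col 4: K + S ≡ R (mod 10)] several values work for S in column 4 (K + S ≡ R (mod 10), carry-in 0); try S=5, so S=5.
Step 8. [N] N is the leading digit of a 7-digit sum of two 6-digit numbers; the final carry is exactly 1 ⇒ N=1.
Step 9. [col 4: K + S ≡ R (mod 10)] in column 4 we have K+S≡R with carry-in 0; given S=5, R=8 and digits 0,1,4,5,6,7,8,9 already taken and all letters distinct, that pins K to 3, so K=3.
Step 10. [col 6: X + I ≡ Q (mod 10)] in column 6 we have X+I≡Q with carry-in 1; given X=4, I=7 and digits 0,1,3,4,5,6,7,8,9 already taken and all letters distinct, that pins Q to 2 ⇒ Q=2.

Answer: I=7, J=6, K=3, M=0, N=1, Q=2, R=8, S=5, X=4, Z=9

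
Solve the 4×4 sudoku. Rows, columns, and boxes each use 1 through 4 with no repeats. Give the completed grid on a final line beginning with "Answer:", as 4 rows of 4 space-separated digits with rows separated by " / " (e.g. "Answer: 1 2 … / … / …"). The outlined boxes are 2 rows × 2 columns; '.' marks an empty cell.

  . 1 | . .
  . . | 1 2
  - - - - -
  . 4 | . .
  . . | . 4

Step 1. [r4c2∈{2,3}] across col 2, 2 lands solely at r4c2, so r4c2=2.
Step 2. [r4c3∈{3}] nothing but 3 survives at r4c3. So r4c3=3.
Step 3. [r3c1∈{1,3}] r3c1 is the only open cell in row 3 admitting 3. So r3c1=3.
Step 4. [r1c3∈{4}] nothing but 4 survives at r1c3 ⇒ r1c3=4.
Step 5. [r4c1∈{1}] r4c1 is down to just 1. So r4c1=1.
Step 6. [r3c3∈{2}] nothing but 2 survives at r3c3. So r3c3=2.
Step 7. [r3c4∈{1}] nothing but 1 survives at r3c4, so r3c4=1.
Step 8. [r2c2∈{3}] r2c2 has the single candidate 3 ⇒ r2c2=3.
Step 9. [r1c1∈{2}] r1c1 is down to just 2, so r1c1=2.
Step 10. [r1c4∈{3}] r1c4 has the single candidate 3, so r1c4=3.
Step 11. [r2c1∈{4}] nothing but 4 survives at r2c1, so r2c1=4.

Answer: 2 1 4 3 / 4 3 1 2 / 3 4 2 1 / 1 2 3 4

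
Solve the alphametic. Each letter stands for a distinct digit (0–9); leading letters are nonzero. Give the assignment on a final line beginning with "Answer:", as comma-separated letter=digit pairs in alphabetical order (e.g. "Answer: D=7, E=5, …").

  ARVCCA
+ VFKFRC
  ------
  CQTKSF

Step 1. [col 1: A + C ≡ F (mod 10)] column 1 (A + C ≡ F (mod 10), carry-in 0) doesn't pin F yet; pick F=9 and continue, so F=9.
Step 2. [col 1: A + C ≡ F (mod 10)] no forcing yet in column 1 (carry-in 0); C=6 is free and consistent — try it ⇒ C=6.
Step 3. [col 1: A + C ≡ F (mod 10)] column 1 reads A+C+carry(0)=F with C=6, F=9; with digits 6,9 already taken and all letters distinct, the only value for A is 3. So A=3.
Step 4. [col 2: C + R ≡ S (mod 10)] column 2 (C + R ≡ S (mod 10), carry-in 0) doesn't pin S yet; pick S=7 and continue ⇒ S=7.
Step 5. [col 2: C + R ≡ S (mod 10)] from column 2 (C=6, S=7, carry-in 0, digits 3,6,7,9 already taken and all letters distinct): R must equal 1 ⇒ R=1.
Step 6. [col 3: C + F ≡ K (mod 10)] in column 3 we have C+F≡K with carry-in 0; given C=6, F=9 and digits 1,3,6,7,9 already taken and all letters distinct, that pins K to 5 ⇒ K=5.
Step 7. [col 4: V + K ≡ T (mod 10)] no forcing yet in column 4 (carry-in 1); T=8 is free and consistent — try it ⇒ T=8.
Step 8. [col 4: V + K ≡ T (mod 10)] column 4: given K=5, T=8, carry-in 1, and digits 1,3,5,6,7,8,9 already taken and all letters distinct, V+K≡T (mod 10) forces V=2 ⇒ V=2.
Step 9. [col 5: R + F ≡ Q (mod 10)] from column 5 (R=1, F=9, carry-in 0, digits 1,2,3,5,6,7,8,9 already taken and all letters distinct): Q must equal 0. So Q=0.

Answer: A=3, C=6, F=9, K=5, Q=0, R=1, S=7, T=8, V=2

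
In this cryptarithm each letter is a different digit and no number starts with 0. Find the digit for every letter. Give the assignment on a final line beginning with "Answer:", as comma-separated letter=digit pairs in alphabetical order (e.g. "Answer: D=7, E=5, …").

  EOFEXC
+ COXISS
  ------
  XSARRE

Step 1. [col 1: C + S ≡ E (mod 10)] several values work for C in column 1 (C + S ≡ E (mod 10), carry-in 0); try C=2 ⇒ C=2.
Step 2. [col 1: C + S ≡ E (mod 10)] several values work for E in column 1 (C + S ≡ E (mod 10), carry-in 0); try E=5. So E=5.
Step 3. [col 1: C + S ≡ E (mod 10)] from column 1 (C=2, E=5, carry-in 0, digits 2,5 already taken and all letters distinct): S must equal 3 ⇒ S=3.
Step 4. [col 2: X + S ≡ R (mod 10)] X=7 is one option consistent with column 2 (X + S ≡ R (mod 10), carry-in 0) — take it ⇒ X=7.
Step 5. [col 2: X + S ≡ R (mod 10)] column 2 reads X+S+carry(0)=R with X=7, S=3; with digits 2,3,5,7 already taken and all letters distinct, the only value for R is 0 ⇒ R=0.
Step 6. [col 3: E + I ≡ R (mod 10)] column 3 reads E+I+carry(1)=R with E=5, R=0; with digits 0,2,3,5,7 already taken and all letters distinct, the only value for I is 4 ⇒ I=4.
Step 7. [col 4: F + X ≡ A (mod 10)] F=8 is one option consistent with column 4 (F + X ≡ A (mod 10), carry-in 1) — take it. So F=8.
Step 8. [col 4: F + X ≡ A (mod 10)] column 4 reads F+X+carry(1)=A with F=8, X=7; with digits 0,2,3,4,5,7,8 already taken and all letters distinct, the only value for A is 6, so A=6.
Step 9. [col 5: O + O ≡ S (mod 10)] from column 5 (S=3, carry-in 1, digits 0,2,3,4,5,6,7,8 already taken and all letters distinct): O must equal 1 ⇒ O=1.

Answer: A=6, C=2, E=5, F=8, I=4, O=1, R=0, S=3, X=7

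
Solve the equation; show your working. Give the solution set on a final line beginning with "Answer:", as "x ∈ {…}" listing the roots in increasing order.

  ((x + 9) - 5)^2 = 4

Step 1. [((x + 9) - 5)^2 = 4] 4 ≥ 0, LHS is (·)² — take ±√, so sqrt: (x + 9) - 5 = 2 or -2.
Step 2. [(x + 9) - 5 = 2 or -2] the outer -5 inverts by adding 5. So sub: x + 9 = 7 or 3.
Step 3. [x + 9 = 7 or 3] subtract 9: x sits inside (… + 9), so sub: x = -2 or -6.

Answer: x ∈ {-6, -2}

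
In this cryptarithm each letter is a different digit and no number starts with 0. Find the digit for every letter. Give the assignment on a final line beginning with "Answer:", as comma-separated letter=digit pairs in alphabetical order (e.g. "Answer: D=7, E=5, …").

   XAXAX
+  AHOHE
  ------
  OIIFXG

Step 1. [O] O is the leading digit of a 6-digit sum of two 5-digit numbers; the final carry is exactly 1 ⇒ O=1.
Step 2. [col 1: X + E ≡ G (mod 10)] column 1 (X + E ≡ G (mod 10), carry-in 0) doesn't pin X yet; pick X=3 and continue, so X=3.
Step 3. [col 1: X + E ≡ G (mod 10)] column 1 (X + E ≡ G (mod 10), carry-in 0) doesn't pin E yet; pick E=7 and continue. So E=7.
Step 4. [col 1: X + E ≡ G (mod 10)] column 1 reads X+E+carry(0)=G with X=3, E=7; with digits 1,3,7 already taken and all letters distinct, the only value for G is 0 ⇒ G=0.
Step 5. [col 2: A + H ≡ X (mod 10)] column 2 (A + H ≡ X (mod 10), carry-in 1) doesn't pin A yet; pick A=8 and continue. So A=8.
Step 6. [col 2: A + H ≡ X (mod 10)] column 2: given A=8, X=3, carry-in 1, and digits 0,1,3,7,8 already taken and all letters distinct, A+H≡X (mod 10) forces H=4 ⇒ H=4.
Step 7. [col 3: X + O ≡ F (mod 10)] column 3 reads X+O+carry(1)=F with X=3, O=1; with digits 0,1,3,4,7,8 already taken and all letters distinct, the only value for F is 5, so F=5.
Step 8. [col 4: A + H ≡ I (mod 10)] in column 4 we have A+H≡I with carry-in 0; given A=8, H=4 and digits 0,1,3,4,5,7,8 already taken and all letters distinct, that pins I to 2, so I=2.

Answer: A=8, E=7, F=5, G=0, H=4, I=2, O=1, X=3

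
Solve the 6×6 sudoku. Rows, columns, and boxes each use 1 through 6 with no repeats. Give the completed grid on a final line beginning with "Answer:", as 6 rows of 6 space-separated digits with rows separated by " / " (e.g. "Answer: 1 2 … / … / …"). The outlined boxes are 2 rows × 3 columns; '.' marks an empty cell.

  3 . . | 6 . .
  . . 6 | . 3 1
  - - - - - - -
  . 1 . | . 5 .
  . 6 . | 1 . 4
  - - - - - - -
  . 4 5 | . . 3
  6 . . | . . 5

Step 1. [r4c5∈{2}] only 2 remains possible at r4c5, so r4c5=2.
Step 2. [r2c4∈{2,4,5}] r2c4 is the only open cell in col 4 admitting 5. So r2c4=5.
Step 3. [r2c2∈{2}] nothing but 2 survives at r2c2. So r2c2=2.
Step 4. [r5c1∈{1,2}] col 1 places 1 nowhere but r5c1 ⇒ r5c1=1.
Step 5. [r6c3∈{2,3}] 2 has one home in box 5: r6c3. So r6c3=2.
Step 6. [r1c5∈{4}] r1c5 has the single candidate 4. So r1c5=4.
Step 7. [r3c3∈{3,4}] across col 3, 4 lands solely at r3c3 ⇒ r3c3=4.
Step 8. [r1c3∈{1}] nothing but 1 survives at r1c3, so r1c3=1.
Step 9. [r4c1∈{5}] only 5 remains possible at r4c1 ⇒ r4c1=5.
Step 10. [r6c4∈{4}] r6c4 is down to just 4. So r6c4=4.
Step 11. [r5c5∈{6}] r5c5's peers cover all but 6. So r5c5=6.
Step 12. [r6c5∈{1}] r6c5 has the single candidate 1 ⇒ r6c5=1.
Step 13. [r6c2∈{3}] r6c2's peers cover all but 3. So r6c2=3.
Step 14. [r5c4∈{2}] only 2 remains possible at r5c4, so r5c4=2.
Step 15. [r1c6∈{2}] r1c6 has the single candidate 2 ⇒ r1c6=2.
Step 16. [r3c4∈{3}] nothing but 3 survives at r3c4 ⇒ r3c4=3.
Step 17. [r4c3∈{3}] r4c3 is down to just 3. So r4c3=3.
Step 18. [r3c1∈{2}] r3c1 has the single candidate 2 ⇒ r3c1=2.
Step 19. [r3c6∈{6}] nothing but 6 survives at r3c6 ⇒ r3c6=6.
Step 20. [r1c2∈{5}] r1c2 has the single candidate 5 ⇒ r1c2=5.
Step 21. [r2c1∈{4}] only 4 remains possible at r2c1. So r2c1=4.

Answer: 3 5 1 6 4 2 / 4 2 6 5 3 1 / 2 1 4 3 5 6 / 5 6 3 1 2 4 / 1 4 5 2 6 3 / 6 3 2 4 1 5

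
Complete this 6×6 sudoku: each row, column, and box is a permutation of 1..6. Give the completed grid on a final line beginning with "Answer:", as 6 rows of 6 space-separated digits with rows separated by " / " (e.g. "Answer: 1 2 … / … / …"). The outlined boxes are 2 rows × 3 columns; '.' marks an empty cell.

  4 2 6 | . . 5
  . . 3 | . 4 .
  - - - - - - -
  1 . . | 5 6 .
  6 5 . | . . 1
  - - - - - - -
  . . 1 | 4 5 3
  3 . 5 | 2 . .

Step 1. [r3c6∈{2,4}] across col 6, 4 lands solely at r3c6. So r3c6=4.
Step 2. [r4c5∈{2,3}] 2 has one home in col 5: r4c5, so r4c5=2.
Step 3. [r6c6∈{6}] nothing but 6 survives at r6c6. So r6c6=6.
Step 4. [r1c5∈{1,3}] across col 5, 3 lands solely at r1c5. So r1c5=3.
Step 5. [r1c4∈{1}] only 1 remains possible at r1c4. So r1c4=1.
Step 6. [r2c1∈{5}] r2c1 is down to just 5. So r2c1=5.
Step 7. [r4c4∈{3}] nothing but 3 survives at r4c4 ⇒ r4c4=3.
Step 8. [r3c3∈{2}] only 2 remains possible at r3c3 ⇒ r3c3=2.
Step 9. [r2c6∈{2}] r2c6's peers cover all but 2. So r2c6=2.
Step 10. [r6c5∈{1}] r6c5 is down to just 1. So r6c5=1.
Step 11. [r2c4∈{6}] only 6 remains possible at r2c4, so r2c4=6.
Step 12. [r4c3∈{4}] r4c3 has the single candidate 4. So r4c3=4.
Step 13. [r2c2∈{1}] r2c2's peers cover all but 1. So r2c2=1.
Step 14. [r5c2∈{6}] r5c2 is down to just 6, so r5c2=6.
Step 15. [r3c2∈{3}] r3c2's peers cover all but 3 ⇒ r3c2=3.
Step 16. [r6c2∈{4}] r6c2 has the single candidate 4. So r6c2=4.
Step 17. [r5c1∈{2}] r5c1's peers cover all but 2 ⇒ r5c1=2.

Answer: 4 2 6 1 3 5 / 5 1 3 6 4 2 / 1 3 2 5 6 4 / 6 5 4 3 2 1 / 2 6 1 4 5 3 / 3 4 5 2 1 6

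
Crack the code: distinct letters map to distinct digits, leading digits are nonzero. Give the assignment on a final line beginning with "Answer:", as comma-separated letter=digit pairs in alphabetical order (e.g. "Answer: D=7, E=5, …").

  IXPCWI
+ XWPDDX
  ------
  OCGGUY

Step 1. [col 1: I + X ≡ Y (mod 10)] no forcing yet in column 1 (carry-in 0); Y=7 is free and consistent — try it ⇒ Y=7.
Step 2. [col 1: I + X ≡ Y (mod 10)] no forcing yet in column 1 (carry-in 0); X=5 is free and consistent — try it. So X=5.
Step 3. [col 1: I + X ≡ Y (mod 10)] from column 1 (X=5, Y=7, carry-in 0, digits 5,7 already taken and all letters distinct): I must equal 2, so I=2.
Step 4. [col 2: W + D ≡ U (mod 10)] column 2 (W + D ≡ U (mod 10), carry-in 0) doesn't pin U yet; pick U=0 and continue, so U=0.
Step 5. [col 2: W + D ≡ U (mod 10)] no forcing yet in column 2 (carry-in 0); D=1 is free and consistent — try it, so D=1.
Step 6. [col 2: W + D ≡ U (mod 10)] from column 2 (D=1, U=0, carry-in 0, digits 0,1,2,5,7 already taken and all letters distinct): W must equal 9, so W=9.
Step 7. [col 3: C + D ≡ G (mod 10)] G=6 is one option consistent with column 3 (C + D ≡ G (mod 10), carry-in 1) — take it. So G=6.
Step 8. [col 3: C + D ≡ G (mod 10)] in column 3 we have C+D≡G with carry-in 1; given D=1, G=6 and digits 0,1,2,5,6,7,9 already taken and all letters distinct, that pins C to 4 ⇒ C=4.
Step 9. [col 4: P + P ≡ G (mod 10)] several values work for P in column 4 (P + P ≡ G (mod 10), carry-in 0); try P=3, so P=3.
Step 10. [col 6: I + X ≡ O (mod 10)] from column 6 (I=2, X=5, carry-in 1, digits 0,1,2,3,4,5,6,7,9 already taken and all letters distinct): O must equal 8. So O=8.

Answer: C=4, D=1, G=6, I=2, O=8, P=3, U=0, W=9, X=5, Y=7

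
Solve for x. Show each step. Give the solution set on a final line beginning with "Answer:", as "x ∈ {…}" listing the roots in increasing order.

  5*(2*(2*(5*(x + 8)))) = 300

Step 1. [5*(2*(2*(5*(x + 8)))) = 300] leading coefficient 5: divide by 5, so div: 2*(2*(5*(x + 8))) = 60.
Step 2. [2*(2*(5*(x + 8))) = 60] 2·(inner) — divide through by 2 ⇒ div: 2*(5*(x + 8)) = 30.
Step 3. [2*(5*(x + 8)) = 30] leading coefficient 2: divide by 2. So div: 5*(x + 8) = 15.
Step 4. [5*(x + 8) = 15] LHS = 5·(…); ÷5 both sides ⇒ div: x + 8 = 3.
Step 5. [x + 8 = 3] peel the +8: subtract 8 from each side ⇒ sub: x = -5.

Answer: x ∈ {-5}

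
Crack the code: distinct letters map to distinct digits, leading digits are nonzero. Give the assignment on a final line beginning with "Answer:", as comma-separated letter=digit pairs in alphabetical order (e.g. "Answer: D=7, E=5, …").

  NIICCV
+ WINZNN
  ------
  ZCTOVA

Step 1. [col 1: V + N ≡ A (mod 10)] N=5 is one option consistent with column 1 (V + N ≡ A (mod 10), carry-in 0) — take it, so N=5.
Step 2. [col 1: V + N ≡ A (mod 10)] column 1 (V + N ≡ A (mod 10), carry-in 0) doesn't pin V yet; pick V=9 and continue. So V=9.
Step 3. [col 1: V + N ≡ A (mod 10)] column 1 reads V+N+carry(0)=A with V=9, N=5; with digits 5,9 already taken and all letters distinct, the only value for A is 4, so A=4.
Step 4. [col 2: C + N ≡ V (mod 10)] from column 2 (N=5, V=9, carry-in 1, digits 4,5,9 already taken and all letters distinct): C must equal 3, so C=3.
Step 5. [col 3: C + Z ≡ O (mod 10)] several values work for Z in column 3 (C + Z ≡ O (mod 10), carry-in 0); try Z=7, so Z=7.
Step 6. [col 3: C + Z ≡ O (mod 10)] in column 3 we have C+Z≡O with carry-in 0; given C=3, Z=7 and digits 3,4,5,7,9 already taken and all letters distinct, that pins O to 0 ⇒ O=0.
Step 7. [col 4: I + N ≡ T (mod 10)] several values work for T in column 4 (I + N ≡ T (mod 10), carry-in 1); try T=2 ⇒ T=2.
Step 8. [col 4: I + N ≡ T (mod 10)] column 4 reads I+N+carry(1)=T with N=5, T=2; with digits 0,2,3,4,5,7,9 already taken and all letters distinct, the only value for I is 6 ⇒ I=6.
Step 9. [col 6: N + W ≡ Z (mod 10)] column 6: given N=5, Z=7, carry-in 1, and digits 0,2,3,4,5,6,7,9 already taken and all letters distinct, N+W≡Z (mod 10) forces W=1. So W=1.

Answer: A=4, C=3, I=6, N=5, O=0, T=2, V=9, W=1, Z=7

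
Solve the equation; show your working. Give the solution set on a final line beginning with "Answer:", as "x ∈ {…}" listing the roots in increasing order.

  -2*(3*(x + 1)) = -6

Step 1. [-2*(3*(x + 1)) = -6] LHS = -2·(…); ÷-2 both sides, so div: 3*(x + 1) = 3.
Step 2. [3*(x + 1) = 3] LHS = 3·(…); ÷3 both sides, so div: x + 1 = 1.
Step 3. [x + 1 = 1] 1 comes off first (subtract 1). So sub: x = 0.

Answer: x ∈ {0}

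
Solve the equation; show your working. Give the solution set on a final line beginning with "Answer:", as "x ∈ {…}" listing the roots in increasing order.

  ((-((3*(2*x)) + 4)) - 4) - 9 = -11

Step 1. [((-((3*(2*x)) + 4)) - 4) - 9 = -11] -9 is outermost — add 9 both sides. So sub: (-((3*(2*x)) + 4)) - 4 = -2.
Step 2. [(-((3*(2*x)) + 4)) - 4 = -2] 4 comes off first (add 4) ⇒ sub: -((3*(2*x)) + 4) = 2.
Step 3. [-((3*(2*x)) + 4) = 2] flip signs both sides ⇒ neg: (3*(2*x)) + 4 = -2.
Step 4. [(3*(2*x)) + 4 = -2] the outer +4 inverts by subtracting 4 ⇒ sub: 3*(2*x) = -6.
Step 5. [3*(2*x) = -6] leading coefficient 3: divide by 3 ⇒ div: 2*x = -2.
Step 6. [2*x = -2] LHS = 2·(…); ÷2 both sides. So div: x = -1.

Answer: x ∈ {-1}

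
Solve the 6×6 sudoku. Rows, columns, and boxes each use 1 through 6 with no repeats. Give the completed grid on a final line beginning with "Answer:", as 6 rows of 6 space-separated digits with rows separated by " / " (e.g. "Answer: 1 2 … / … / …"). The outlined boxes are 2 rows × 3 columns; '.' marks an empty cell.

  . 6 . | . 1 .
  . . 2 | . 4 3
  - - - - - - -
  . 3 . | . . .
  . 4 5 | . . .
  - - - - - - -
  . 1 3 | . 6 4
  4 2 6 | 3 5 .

Step 1. [r3c5∈{2}] only 2 remains possible at r3c5. So r3c5=2.
Step 2. [r3c3∈{1}] r3c3 is down to just 1 ⇒ r3c3=1.
Step 3. [r3c1∈{6}] only 6 remains possible at r3c1 ⇒ r3c1=6.
Step 4. [r2c2∈{5}] r2c2 has the single candidate 5. So r2c2=5.
Step 5. [r4c4∈{1,6}] r4c4 is the only open cell in col 4 admitting 1, so r4c4=1.
Step 6. [r1c6∈{2,5}] 2 has one home in col 6: r1c6. So r1c6=2.
Step 7. [r1c4∈{5}] nothing but 5 survives at r1c4. So r1c4=5.
Step 8. [r4c5∈{3}] r4c5 is down to just 3 ⇒ r4c5=3.
Step 9. [r4c1∈{2}] nothing but 2 survives at r4c1 ⇒ r4c1=2.
Step 10. [r4c6∈{6}] r4c6's peers cover all but 6, so r4c6=6.
Step 11. [r2c1∈{1}] nothing but 1 survives at r2c1 ⇒ r2c1=1.
Step 12. [r5c1∈{5}] r5c1 is down to just 5 ⇒ r5c1=5.
Step 13. [r2c4∈{6}] r2c4 has the single candidate 6. So r2c4=6.
Step 14. [r1c3∈{4}] r1c3's peers cover all but 4, so r1c3=4.
Step 15. [r3c6∈{5}] r3c6 has the single candidate 5. So r3c6=5.
Step 16. [r5c4∈{2}] nothing but 2 survives at r5c4, so r5c4=2.
Step 17. [r1c1∈{3}] r1c1 has the single candidate 3 ⇒ r1c1=3.
Step 18. [r3c4∈{4}] r3c4 is down to just 4. So r3c4=4.
Step 19. [r6c6∈{1}] r6c6 has the single candidate 1, so r6c6=1.

Answer: 3 6 4 5 1 2 / 1 5 2 6 4 3 / 6 3 1 4 2 5 / 2 4 5 1 3 6 / 5 1 3 2 6 4 / 4 2 6 3 5 1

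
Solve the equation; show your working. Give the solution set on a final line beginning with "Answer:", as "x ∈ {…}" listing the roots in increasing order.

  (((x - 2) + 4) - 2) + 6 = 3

Step 1. [(((x - 2) + 4) - 2) + 6 = 3] +6 is outermost — subtract 6 both sides, so sub: ((x - 2) + 4) - 2 = -3.
Step 2. [((x - 2) + 4) - 2 = -3] the outer -2 inverts by adding 2. So sub: (x - 2) + 4 = -1.
Step 3. [(x - 2) + 4 = -1] +4 is outermost — subtract 4 both sides, so sub: x - 2 = -5.
Step 4. [x - 2 = -5] -2 is outermost — add 2 both sides ⇒ sub: x = -3.

Answer: x ∈ {-3}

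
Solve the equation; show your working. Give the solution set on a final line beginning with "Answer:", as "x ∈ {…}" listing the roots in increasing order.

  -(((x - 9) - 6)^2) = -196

Step 1. [-(((x - 9) - 6)^2) = -196] LHS negated; negate both sides. So neg: ((x - 9) - 6)^2 = 196.
Step 2. [((x - 9) - 6)^2 = 196] √ both sides: 196 ≥ 0 gives two branches, so sqrt: (x - 9) - 6 = 14 or -14.
Step 3. [(x - 9) - 6 = 14 or -14] 6 comes off first (add 6). So sub: x - 9 = 20 or -8.
Step 4. [x - 9 = 20 or -8] the outer -9 inverts by adding 9 ⇒ sub: x = 29 or 1.

Answer: x ∈ {1, 29}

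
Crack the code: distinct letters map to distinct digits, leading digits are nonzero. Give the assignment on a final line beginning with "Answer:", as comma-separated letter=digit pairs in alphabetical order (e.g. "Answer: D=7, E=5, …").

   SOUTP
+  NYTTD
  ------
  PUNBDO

Step 1. [col 1: P + D ≡ O (mod 10)] column 1 (P + D ≡ O (mod 10), carry-in 0) doesn't pin P yet; pick P=1 and continue, so P=1.
Step 2. [col 1: P + D ≡ O (mod 10)] no forcing yet in column 1 (carry-in 0); D=2 is free and consistent — try it ⇒ D=2.
Step 3. [col 1: P + D ≡ O (mod 10)] column 1: given P=1, D=2, carry-in 0, and digits 1,2 already taken and all letters distinct, P+D≡O (mod 10) forces O=3 ⇒ O=3.
Step 4. [col 2: T + T ≡ D (mod 10)] from column 2 (D=2, carry-in 0, digits 1,2,3 already taken and all letters distinct): T must equal 6, so T=6.
Step 5. [col 3: U + T ≡ B (mod 10)] several values work for U in column 3 (U + T ≡ B (mod 10), carry-in 1); try U=7 ⇒ U=7.
Step 6. [col 3: U + T ≡ B (mod 10)] column 3 reads U+T+carry(1)=B with U=7, T=6; with digits 1,2,3,6,7 already taken and all letters distinct, the only value for B is 4 ⇒ B=4.
Step 7. [col 4: O + Y ≡ N (mod 10)] from column 4 (O=3, carry-in 1, digits 1,2,3,4,6,7 already taken and all letters distinct): Y must equal 5. So Y=5.
Step 8. [col 4: O + Y ≡ N (mod 10)] from column 4 (O=3, Y=5, carry-in 1, digits 1,2,3,4,5,6,7 already taken and all letters distinct): N must equal 9, so N=9.
Step 9. [col 5: S + N ≡ U (mod 10)] column 5: given N=9, U=7, carry-in 0, and digits 1,2,3,4,5,6,7,9 already taken and all letters distinct, S+N≡U (mod 10) forces S=8. So S=8.

Answer: B=4, D=2, N=9, O=3, P=1, S=8, T=6, U=7, Y=5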